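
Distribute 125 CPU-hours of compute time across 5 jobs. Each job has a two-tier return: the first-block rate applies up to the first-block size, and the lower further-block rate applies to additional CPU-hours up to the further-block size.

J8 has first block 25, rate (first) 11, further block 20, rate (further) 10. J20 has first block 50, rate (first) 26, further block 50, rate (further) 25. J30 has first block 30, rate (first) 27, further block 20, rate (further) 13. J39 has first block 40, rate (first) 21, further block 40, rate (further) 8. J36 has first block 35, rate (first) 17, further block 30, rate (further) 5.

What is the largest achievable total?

3235

Treat each block as its own option and order by rate: J30/first 27 > J20/first 26 > J20/second 25 > J39/first 21 > J36/first 17 > J30/second 13 > J8/first 11 > J8/second 10 > J39/second 8 > J36/second 5.
J30/first (27): +30 → 95 left.
Fill J20 first block (50 at 26) → 45 left.
J20/second: +45 of 50 at 25; pool empty.
Total = 27×30 + 26×50 + 25×45 = 3235.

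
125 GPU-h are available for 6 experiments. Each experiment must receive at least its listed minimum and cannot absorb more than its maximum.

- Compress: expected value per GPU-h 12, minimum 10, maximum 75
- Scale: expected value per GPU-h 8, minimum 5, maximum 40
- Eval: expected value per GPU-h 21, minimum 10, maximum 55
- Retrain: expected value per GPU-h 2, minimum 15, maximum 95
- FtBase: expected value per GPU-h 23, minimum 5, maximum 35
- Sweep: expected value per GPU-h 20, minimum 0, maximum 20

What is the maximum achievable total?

Meeting every minimum uses 10+5+10+15+5+0 = 45 GPU-h, leaving 80.
Rank by expected value per GPU-h: FtBase 23 > Eval 21 > Sweep 20 > Compress 12 > Scale 8 > Retrain 2.
Give FtBase 30 more to hit its cap of 35 ; 50 left.
Eval takes 45 more to reach its cap of 55 ; 5 left.
Sweep has room for 20 more but only 5 remain, so it gets 5.
Total = 12×10 + 8×5 + 21×55 + 2×15 + 23×35 + 20×5 = 2250.

2250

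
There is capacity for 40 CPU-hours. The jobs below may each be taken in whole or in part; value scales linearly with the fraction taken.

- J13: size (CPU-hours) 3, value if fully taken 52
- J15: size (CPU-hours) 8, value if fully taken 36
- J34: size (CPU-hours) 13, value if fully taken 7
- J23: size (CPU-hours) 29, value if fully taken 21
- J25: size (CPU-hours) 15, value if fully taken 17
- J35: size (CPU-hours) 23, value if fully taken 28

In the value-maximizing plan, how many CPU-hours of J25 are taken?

6

Best value per unit of size first: J13 52/3≈17.3, J15 36/8≈4.5, J35 28/23≈1.22, J25 17/15≈1.13, J23 21/29≈0.724, J34 7/13≈0.538.
All 3 CPU-hours of J13 fit (value 52) ; 37 remain.
Take all of J15 (8 CPU-hours, value 36) ; 29 CPU-hours left.
All 23 CPU-hours of J35 fit (value 28) ; 6 remain.
6 CPU-hours left: a 6/15 share of J25 gives 17×6/15 = 6.8.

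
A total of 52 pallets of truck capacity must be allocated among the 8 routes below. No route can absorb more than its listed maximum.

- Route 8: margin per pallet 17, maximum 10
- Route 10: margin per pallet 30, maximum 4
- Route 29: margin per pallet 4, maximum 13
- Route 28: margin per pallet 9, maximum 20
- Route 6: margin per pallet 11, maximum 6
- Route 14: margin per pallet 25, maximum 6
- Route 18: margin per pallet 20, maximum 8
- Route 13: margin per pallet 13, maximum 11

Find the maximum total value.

Order the routes by margin per pallet: Route 10 30 > Route 14 25 > Route 18 20 > Route 8 17 > Route 13 13 > Route 6 11 > Route 28 9 > Route 29 4.
Route 10: +4 to 4 (cap) ; 48 left.
Give Route 14 6 to hit its cap of 6 ; 42 left.
Route 18: +8 to 8 (cap) ; 34 left.
Route 8: +10 to 10 (cap) ; 24 left.
Give Route 13 11 to hit its cap of 11 ; 13 left.
Route 6: +6 to 6 (cap) ; 7 left.
Route 28: +7 (room for 20) → 7. Pool exhausted.
Total = 17×10 + 30×4 + 9×7 + 11×6 + 25×6 + 20×8 + 13×11 = 872.

872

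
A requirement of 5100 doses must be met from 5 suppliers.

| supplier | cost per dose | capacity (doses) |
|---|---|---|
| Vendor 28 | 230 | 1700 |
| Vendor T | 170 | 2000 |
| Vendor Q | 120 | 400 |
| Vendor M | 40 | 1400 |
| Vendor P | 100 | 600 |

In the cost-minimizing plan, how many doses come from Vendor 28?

Fill from the cheapest supplier first.
Vendor M at 40: take all 1400 doses ; 3700 still needed.
Vendor P (100): use full 600 ; 3100 doses to go.
Vendor Q (120): use full 400 ; 2700 doses to go.
Vendor T at 170: take all 2000 doses ; 700 still needed.
Vendor 28 at 230: take 700 of its 1700 ; requirement met.

700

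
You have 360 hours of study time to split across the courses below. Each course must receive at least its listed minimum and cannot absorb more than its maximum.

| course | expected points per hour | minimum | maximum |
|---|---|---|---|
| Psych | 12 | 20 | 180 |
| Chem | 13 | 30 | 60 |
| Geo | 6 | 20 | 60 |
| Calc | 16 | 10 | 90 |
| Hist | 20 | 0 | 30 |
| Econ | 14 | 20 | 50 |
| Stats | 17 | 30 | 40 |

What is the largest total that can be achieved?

Meeting every minimum uses 20+30+20+10+0+20+30 = 130 hours, leaving 230.
Highest expected points per hour first: Hist 20 > Stats 17 > Calc 16 > Econ 14 > Chem 13 > Psych 12 > Geo 6.
Give Hist 30 more to hit its cap of 30 ; 200 left.
Stats: +10 to 40 (cap) ; 190 left.
Calc: +80 to 90 (cap) ; 110 left.
Give Econ 30 more to hit its cap of 50 ; 80 left.
Chem takes 30 more to reach its cap of 60 ; 50 left.
Psych has room for 160 more but only 50 remain, so it gets 70.
Total = 12×70 + 13×60 + 6×20 + 16×90 + 20×30 + 14×50 + 17×40 = 5160.

5160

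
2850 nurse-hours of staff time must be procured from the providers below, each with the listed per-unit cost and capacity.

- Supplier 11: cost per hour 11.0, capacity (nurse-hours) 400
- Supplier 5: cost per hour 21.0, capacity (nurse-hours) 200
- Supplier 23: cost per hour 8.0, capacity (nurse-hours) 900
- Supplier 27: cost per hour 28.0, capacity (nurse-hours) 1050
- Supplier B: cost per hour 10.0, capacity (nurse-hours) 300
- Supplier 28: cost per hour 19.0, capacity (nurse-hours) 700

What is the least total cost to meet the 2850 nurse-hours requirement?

41900

Use providers in increasing cost order.
Supplier 23 at 8.0: take all 900 nurse-hours — 1950 still needed.
Supplier B at 10.0: take all 300 nurse-hours — 1650 still needed.
Supplier 11 at 11.0: take all 400 nurse-hours — 1250 still needed.
Supplier 28 at 19.0: take all 700 nurse-hours — 550 still needed.
Supplier 5 (21.0): use full 200 — 350 nurse-hours to go.
Take 350 from Supplier 27 at 28.0 to finish.
Cost = 900×8.0 + 300×10.0 + 400×11.0 + 700×19.0 + 200×21.0 + 350×28.0 = 41900.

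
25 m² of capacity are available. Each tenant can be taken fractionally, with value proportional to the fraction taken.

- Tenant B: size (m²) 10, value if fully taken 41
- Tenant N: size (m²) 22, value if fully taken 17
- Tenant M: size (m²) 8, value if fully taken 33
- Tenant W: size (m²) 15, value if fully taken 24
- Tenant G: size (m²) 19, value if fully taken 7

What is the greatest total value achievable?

Sort by value density: Tenant M 33/8≈4.12, Tenant B 41/10≈4.1, Tenant W 24/15≈1.6, Tenant N 17/22≈0.773, Tenant G 7/19≈0.368.
Take all of Tenant M (8 m², value 33) ; 17 m² left.
Tenant B: take in full, 10 m² for value 41 ; 7 left.
7 m² left: a 7/15 share of Tenant W gives 24×7/15 = 11.2.
Total value = 85.2.

85.2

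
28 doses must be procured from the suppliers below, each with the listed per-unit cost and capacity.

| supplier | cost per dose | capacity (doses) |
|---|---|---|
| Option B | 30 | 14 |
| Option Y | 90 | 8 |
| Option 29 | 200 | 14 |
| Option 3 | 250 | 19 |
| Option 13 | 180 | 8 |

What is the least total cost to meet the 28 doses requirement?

2220

Cheapest first:
Take 14 from Option B at 30 → need 14 more.
Option Y at 90: take all 8 doses → 6 still needed.
Take 6 from Option 13 at 180 to finish.
Option 29, Option 3: unused.
Cost = 14×30 + 8×90 + 6×180 = 2220.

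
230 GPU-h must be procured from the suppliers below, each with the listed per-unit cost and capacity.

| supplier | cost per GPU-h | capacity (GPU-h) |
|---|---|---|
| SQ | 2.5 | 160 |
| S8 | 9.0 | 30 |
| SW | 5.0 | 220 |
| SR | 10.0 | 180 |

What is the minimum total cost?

750

Use suppliers in increasing cost order.
Take 160 from SQ at 2.5 → need 70 more.
SW at 5.0: take 70 of its 220 → requirement met.
S8, SR: unused.
Cost = 160×2.5 + 70×5.0 = 750.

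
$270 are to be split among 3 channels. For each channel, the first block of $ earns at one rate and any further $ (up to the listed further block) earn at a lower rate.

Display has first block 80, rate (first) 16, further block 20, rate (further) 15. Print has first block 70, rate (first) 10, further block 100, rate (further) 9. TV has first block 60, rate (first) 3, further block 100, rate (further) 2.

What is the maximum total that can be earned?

Order all 6 blocks by rate: Display/T1 16 > Display/T2 15 > Print/T1 10 > Print/T2 9 > TV/T1 3 > TV/T2 2.
Display T1 at 16: fill all 80 ; 190 left.
Fill Display T2 block (20 at 15) ; 170 left.
Fill Print T1 block (70 at 10) ; 100 left.
Fill Print T2 block (100 at 9) ; 0 left.
Total = 16×80 + 15×20 + 10×70 + 9×100 = 3180.

3180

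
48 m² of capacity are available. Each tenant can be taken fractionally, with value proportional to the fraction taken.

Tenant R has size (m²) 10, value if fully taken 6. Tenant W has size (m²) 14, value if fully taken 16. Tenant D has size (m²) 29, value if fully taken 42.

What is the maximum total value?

Best value per unit of size first: Tenant D 42/29≈1.45, Tenant W 16/14≈1.14, Tenant R 6/10≈0.6.
Tenant D: take in full, 29 m² for value 42 → 19 left.
Take all of Tenant W (14 m², value 16) → 5 m² left.
Fill the last 5 m² with part of Tenant R: 5/10 of it earns 3.
Total value = 61.

61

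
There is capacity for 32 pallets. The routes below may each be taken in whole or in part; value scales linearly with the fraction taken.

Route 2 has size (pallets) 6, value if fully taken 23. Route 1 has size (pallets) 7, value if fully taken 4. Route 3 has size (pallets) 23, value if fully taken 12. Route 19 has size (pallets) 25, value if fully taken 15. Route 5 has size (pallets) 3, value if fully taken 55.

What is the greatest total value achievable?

Rank by value-to-size ratio: Route 5 55/3≈18.3, Route 2 23/6≈3.83, Route 19 15/25≈0.6, Route 1 4/7≈0.571, Route 3 12/23≈0.522.
All 3 pallets of Route 5 fit (value 55) ; 29 remain.
Route 2: take in full, 6 pallets for value 23 ; 23 left.
Fill the last 23 pallets with part of Route 19: 23/25 of it earns 13.8.
Total value = 91.8.

91.8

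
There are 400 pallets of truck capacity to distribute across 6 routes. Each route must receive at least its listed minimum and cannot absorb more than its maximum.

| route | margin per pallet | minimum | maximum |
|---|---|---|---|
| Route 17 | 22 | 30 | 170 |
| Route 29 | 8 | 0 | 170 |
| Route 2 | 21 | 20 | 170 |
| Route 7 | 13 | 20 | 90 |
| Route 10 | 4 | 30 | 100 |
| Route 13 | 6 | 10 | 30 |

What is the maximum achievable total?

Meeting every minimum uses 30+0+20+20+30+10 = 110 pallets, leaving 290.
Order the routes by margin per pallet: Route 17 22 > Route 2 21 > Route 7 13 > Route 29 8 > Route 13 6 > Route 10 4.
Route 17 takes 140 more to reach its cap of 170 — 150 left.
Route 2 takes 150 more to reach its cap of 170 — 0 left.
Total = 22×170 + 21×170 + 13×20 + 4×30 + 6×10 = 7750.

7750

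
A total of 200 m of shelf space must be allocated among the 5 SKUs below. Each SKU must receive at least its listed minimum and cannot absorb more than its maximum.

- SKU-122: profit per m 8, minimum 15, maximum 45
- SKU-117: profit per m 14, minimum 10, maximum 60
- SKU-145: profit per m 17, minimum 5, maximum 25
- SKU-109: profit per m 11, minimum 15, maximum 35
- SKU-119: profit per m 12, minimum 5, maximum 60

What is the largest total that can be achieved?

2530

Meeting every minimum uses 15+10+5+15+5 = 50 m, leaving 150.
Rank by profit per m: SKU-145 17 > SKU-117 14 > SKU-119 12 > SKU-109 11 > SKU-122 8.
Give SKU-145 20 more to hit its cap of 25 → 130 left.
Give SKU-117 50 more to hit its cap of 60 → 80 left.
Give SKU-119 55 more to hit its cap of 60 → 25 left.
SKU-109: +20 to 35 (cap) → 5 left.
SKU-122 has room for 30 more but only 5 remain, so it gets 20.
Total = 8×20 + 14×60 + 17×25 + 11×35 + 12×60 = 2530.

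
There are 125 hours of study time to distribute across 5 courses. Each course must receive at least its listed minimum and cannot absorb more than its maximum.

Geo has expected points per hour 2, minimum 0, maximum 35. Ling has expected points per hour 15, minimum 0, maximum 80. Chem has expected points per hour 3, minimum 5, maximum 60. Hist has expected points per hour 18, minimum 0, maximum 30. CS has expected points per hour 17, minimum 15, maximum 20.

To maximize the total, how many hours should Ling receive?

Meeting every minimum uses 0+0+5+0+15 = 20 hours, leaving 105.
Order the courses by expected points per hour: Hist 18 > CS 17 > Ling 15 > Chem 3 > Geo 2.
Hist takes 30 more to reach its cap of 30 → 75 left.
Give CS 5 more to hit its cap of 20 → 70 left.
Ling: +70 (room for 80) → 70. Pool exhausted.

70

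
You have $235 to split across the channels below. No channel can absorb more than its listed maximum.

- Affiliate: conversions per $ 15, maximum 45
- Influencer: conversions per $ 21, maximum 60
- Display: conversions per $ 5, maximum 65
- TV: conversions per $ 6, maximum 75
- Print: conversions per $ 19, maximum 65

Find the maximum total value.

Order the channels by conversions per $: Influencer 21 > Print 19 > Affiliate 15 > TV 6 > Display 5.
Give Influencer 60 to hit its cap of 60 ; 175 left.
Print takes 65 to reach its cap of 65 ; 110 left.
Affiliate: +45 to 45 (cap) ; 65 left.
TV has room for 75 but only 65 remain, so it gets 65.
Total = 15×45 + 21×60 + 6×65 + 19×65 = 3560.

3560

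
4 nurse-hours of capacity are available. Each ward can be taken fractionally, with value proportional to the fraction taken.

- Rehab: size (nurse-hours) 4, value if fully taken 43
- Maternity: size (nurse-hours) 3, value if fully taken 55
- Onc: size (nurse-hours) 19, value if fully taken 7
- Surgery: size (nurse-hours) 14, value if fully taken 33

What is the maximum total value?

65.75

Sort by value density: Maternity 55/3≈18.3, Rehab 43/4≈10.8, Surgery 33/14≈2.36, Onc 7/19≈0.368.
Maternity: take in full, 3 nurse-hours for value 55 — 1 left.
Fill the last 1 nurse-hours with part of Rehab: 1/4 of it earns 10.75.
Total value = 65.75.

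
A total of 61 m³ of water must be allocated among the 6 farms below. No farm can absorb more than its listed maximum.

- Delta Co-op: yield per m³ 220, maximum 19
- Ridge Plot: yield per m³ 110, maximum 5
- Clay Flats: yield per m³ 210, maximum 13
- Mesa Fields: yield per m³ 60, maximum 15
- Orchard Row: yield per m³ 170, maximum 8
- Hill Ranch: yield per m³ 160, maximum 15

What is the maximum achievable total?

Highest yield per m³ first: Delta Co-op 220 > Clay Flats 210 > Orchard Row 170 > Hill Ranch 160 > Ridge Plot 110 > Mesa Fields 60.
Delta Co-op: +19 to 19 (cap) — 42 left.
Give Clay Flats 13 to hit its cap of 13 — 29 left.
Orchard Row: +8 to 8 (cap) — 21 left.
Hill Ranch: +15 to 15 (cap) — 6 left.
Ridge Plot: +5 to 5 (cap) — 1 left.
Only 1 left; Mesa Fields takes them to reach 1.
Total = 220×19 + 110×5 + 210×13 + 60×1 + 170×8 + 160×15 = 11280.

11280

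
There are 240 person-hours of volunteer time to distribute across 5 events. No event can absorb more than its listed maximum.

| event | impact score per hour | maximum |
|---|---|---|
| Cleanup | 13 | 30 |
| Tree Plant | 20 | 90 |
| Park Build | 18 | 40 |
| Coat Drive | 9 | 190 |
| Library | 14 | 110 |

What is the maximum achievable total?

Rank by impact score per hour: Tree Plant 20 > Park Build 18 > Library 14 > Cleanup 13 > Coat Drive 9.
Tree Plant: +90 to 90 (cap) — 150 left.
Park Build takes 40 to reach its cap of 40 — 110 left.
Library takes 110 to reach its cap of 110 — 0 left.
Total = 20×90 + 18×40 + 14×110 = 4060.

4060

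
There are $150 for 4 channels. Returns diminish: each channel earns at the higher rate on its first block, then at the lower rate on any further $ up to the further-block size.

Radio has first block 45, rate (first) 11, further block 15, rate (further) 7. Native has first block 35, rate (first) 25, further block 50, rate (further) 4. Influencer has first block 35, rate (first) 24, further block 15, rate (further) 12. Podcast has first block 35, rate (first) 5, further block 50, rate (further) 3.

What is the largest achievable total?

2520

Rank every tier by rate: Native/tier1 25 > Influencer/tier1 24 > Influencer/tier2 12 > Radio/tier1 11 > Radio/tier2 7 > Podcast/tier1 5 > Native/tier2 4 > Podcast/tier2 3.
Native/tier1 (25): +35 → 115 left.
Fill Influencer tier1 block (35 at 24) → 80 left.
Influencer/tier2 (12): +15 → 65 left.
Radio tier1 at 11: fill all 45 → 20 left.
Fill Radio tier2 block (15 at 7) → 5 left.
5 remain; put them into Podcast tier1 at 5.
Total = 25×35 + 24×35 + 12×15 + 11×45 + 7×15 + 5×5 = 2520.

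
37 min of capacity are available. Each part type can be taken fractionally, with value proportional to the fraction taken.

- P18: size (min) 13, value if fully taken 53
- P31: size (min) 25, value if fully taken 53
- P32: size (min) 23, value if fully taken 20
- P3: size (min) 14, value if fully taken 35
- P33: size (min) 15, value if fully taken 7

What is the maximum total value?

Rank by value-to-size ratio: P18 53/13≈4.08, P3 35/14≈2.5, P31 53/25≈2.12, P32 20/23≈0.87, P33 7/15≈0.467.
Take all of P18 (13 min, value 53) ; 24 min left.
Take all of P3 (14 min, value 35) ; 10 min left.
10 min left: a 10/25 share of P31 gives 53×10/25 = 21.2.
Total value = 109.2.

109.2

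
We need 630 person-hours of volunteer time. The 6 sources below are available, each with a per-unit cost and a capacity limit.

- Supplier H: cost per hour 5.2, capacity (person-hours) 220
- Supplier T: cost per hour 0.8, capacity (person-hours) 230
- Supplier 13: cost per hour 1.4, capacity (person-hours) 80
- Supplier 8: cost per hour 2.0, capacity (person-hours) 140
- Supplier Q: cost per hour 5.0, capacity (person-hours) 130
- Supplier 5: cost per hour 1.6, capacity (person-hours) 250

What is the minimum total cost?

Cheapest first:
Take 230 from Supplier T at 0.8 — need 400 more.
Take 80 from Supplier 13 at 1.4 — need 320 more.
Supplier 5 at 1.6: take all 250 person-hours — 70 still needed.
Supplier 8 (2.0): take the remaining 70 — done.
Supplier Q, Supplier H: unused.
Cost = 230×0.8 + 80×1.4 + 250×1.6 + 70×2.0 = 836.

836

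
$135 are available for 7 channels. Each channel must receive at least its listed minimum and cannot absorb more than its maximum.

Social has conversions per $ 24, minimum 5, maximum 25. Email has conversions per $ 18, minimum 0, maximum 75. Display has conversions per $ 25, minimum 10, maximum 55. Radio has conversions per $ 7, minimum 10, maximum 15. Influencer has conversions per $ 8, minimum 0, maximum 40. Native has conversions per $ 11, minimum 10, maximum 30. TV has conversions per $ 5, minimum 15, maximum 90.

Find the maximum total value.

Meeting every minimum uses 5+0+10+10+0+10+15 = 50 $, leaving 85.
Rank by conversions per $: Display 25 > Social 24 > Email 18 > Native 11 > Influencer 8 > Radio 7 > TV 5.
Display takes 45 more to reach its cap of 55 ; 40 left.
Social: +20 to 25 (cap) ; 20 left.
Email: +20 (room for 75) → 20. Pool exhausted.
Total = 24×25 + 18×20 + 25×55 + 7×10 + 11×10 + 5×15 = 2590.

2590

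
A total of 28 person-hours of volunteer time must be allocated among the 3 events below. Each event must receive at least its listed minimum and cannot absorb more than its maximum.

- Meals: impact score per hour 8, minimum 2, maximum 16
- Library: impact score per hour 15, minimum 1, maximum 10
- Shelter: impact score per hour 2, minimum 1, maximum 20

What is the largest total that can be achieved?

282

Meeting every minimum uses 2+1+1 = 4 person-hours, leaving 24.
Order the events by impact score per hour: Library 15 > Meals 8 > Shelter 2.
Give Library 9 more to hit its cap of 10 ; 15 left.
Meals: +14 to 16 (cap) ; 1 left.
Shelter has room for 19 more but only 1 remain, so it gets 2.
Total = 8×16 + 15×10 + 2×2 = 282.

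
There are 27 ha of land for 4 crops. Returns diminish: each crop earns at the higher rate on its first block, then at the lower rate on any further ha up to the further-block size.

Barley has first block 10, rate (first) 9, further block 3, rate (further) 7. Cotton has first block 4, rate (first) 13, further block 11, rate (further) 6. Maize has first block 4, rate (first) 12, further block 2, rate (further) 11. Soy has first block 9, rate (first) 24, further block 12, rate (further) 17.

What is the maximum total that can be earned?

496

Order all 8 blocks by rate: Soy/tier1 24 > Soy/tier2 17 > Cotton/tier1 13 > Maize/tier1 12 > Maize/tier2 11 > Barley/tier1 9 > Barley/tier2 7 > Cotton/tier2 6.
Soy tier1 at 24: fill all 9 — 18 left.
Soy tier2 at 17: fill all 12 — 6 left.
Cotton/tier1 (13): +4 — 2 left.
2 remain; put them into Maize tier1 at 12.
Total = 24×9 + 17×12 + 13×4 + 12×2 = 496.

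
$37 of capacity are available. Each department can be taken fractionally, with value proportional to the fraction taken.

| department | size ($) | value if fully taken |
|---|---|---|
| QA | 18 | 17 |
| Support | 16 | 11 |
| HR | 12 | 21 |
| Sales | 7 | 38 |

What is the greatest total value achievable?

Best value per unit of size first: Sales 38/7≈5.43, HR 21/12≈1.75, QA 17/18≈0.944, Support 11/16≈0.688.
All 7 $ of Sales fit (value 38) — 30 remain.
HR: take in full, 12 $ for value 21 — 18 left.
Take all of QA (18 $, value 17) — 0 $ left.
Total value = 76.

76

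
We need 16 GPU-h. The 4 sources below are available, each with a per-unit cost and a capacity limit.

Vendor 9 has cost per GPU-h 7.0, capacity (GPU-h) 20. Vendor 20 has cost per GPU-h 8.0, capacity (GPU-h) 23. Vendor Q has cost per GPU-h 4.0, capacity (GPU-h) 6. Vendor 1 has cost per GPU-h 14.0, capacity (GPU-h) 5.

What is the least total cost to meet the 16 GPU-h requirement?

94

Fill from the cheapest source first.
Take 6 from Vendor Q at 4.0 ; need 10 more.
Vendor 9 at 7.0: take 10 of its 20 ; requirement met.
Vendor 20, Vendor 1: unused.
Cost = 6×4.0 + 10×7.0 = 94.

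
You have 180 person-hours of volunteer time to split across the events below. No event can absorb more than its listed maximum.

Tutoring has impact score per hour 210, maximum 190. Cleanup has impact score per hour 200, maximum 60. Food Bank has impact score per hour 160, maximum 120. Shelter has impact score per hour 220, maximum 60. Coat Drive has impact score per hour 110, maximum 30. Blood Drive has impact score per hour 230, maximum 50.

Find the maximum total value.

39400

Order the events by impact score per hour: Blood Drive 230 > Shelter 220 > Tutoring 210 > Cleanup 200 > Food Bank 160 > Coat Drive 110.
Blood Drive takes 50 to reach its cap of 50 — 130 left.
Shelter: +60 to 60 (cap) — 70 left.
Tutoring: +70 (room for 190) → 70. Pool exhausted.
Total = 210×70 + 220×60 + 230×50 = 39400.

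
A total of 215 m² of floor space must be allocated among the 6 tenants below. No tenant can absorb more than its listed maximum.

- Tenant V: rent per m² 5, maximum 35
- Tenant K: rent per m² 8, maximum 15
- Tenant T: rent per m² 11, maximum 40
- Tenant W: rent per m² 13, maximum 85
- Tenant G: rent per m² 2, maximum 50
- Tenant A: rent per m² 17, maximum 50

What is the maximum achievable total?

2640

Order the tenants by rent per m²: Tenant A 17 > Tenant W 13 > Tenant T 11 > Tenant K 8 > Tenant V 5 > Tenant G 2.
Tenant A: +50 to 50 (cap) → 165 left.
Tenant W takes 85 to reach its cap of 85 → 80 left.
Tenant T: +40 to 40 (cap) → 40 left.
Tenant K takes 15 to reach its cap of 15 → 25 left.
Only 25 left; Tenant V takes them to reach 25.
Total = 5×25 + 8×15 + 11×40 + 13×85 + 17×50 = 2640.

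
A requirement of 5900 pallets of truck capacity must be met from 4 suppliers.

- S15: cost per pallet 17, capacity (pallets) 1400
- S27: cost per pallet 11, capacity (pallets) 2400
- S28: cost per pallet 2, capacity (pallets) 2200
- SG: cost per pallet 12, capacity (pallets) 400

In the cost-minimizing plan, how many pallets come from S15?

Fill from the cheapest supplier first.
S28 (2): use full 2200 — 3700 pallets to go.
Take 2400 from S27 at 11 — need 1300 more.
SG (12): use full 400 — 900 pallets to go.
S15 (17): take the remaining 900 — done.

900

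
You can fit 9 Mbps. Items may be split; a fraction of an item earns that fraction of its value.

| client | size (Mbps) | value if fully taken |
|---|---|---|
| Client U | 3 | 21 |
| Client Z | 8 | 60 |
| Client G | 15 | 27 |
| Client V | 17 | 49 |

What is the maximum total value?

67

Rank by value-to-size ratio: Client Z 60/8≈7.5, Client U 21/3≈7, Client V 49/17≈2.88, Client G 27/15≈1.8.
Client Z: take in full, 8 Mbps for value 60 ; 1 left.
Fill the last 1 Mbps with part of Client U: 1/3 of it earns 7.
Total value = 67.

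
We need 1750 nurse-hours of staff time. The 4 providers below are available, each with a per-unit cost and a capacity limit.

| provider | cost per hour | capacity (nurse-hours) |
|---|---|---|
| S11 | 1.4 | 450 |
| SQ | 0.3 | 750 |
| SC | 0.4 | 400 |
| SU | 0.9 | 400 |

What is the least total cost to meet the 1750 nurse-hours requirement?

1025

Fill from the cheapest provider first.
SQ (0.3): use full 750 → 1000 nurse-hours to go.
Take 400 from SC at 0.4 → need 600 more.
SU at 0.9: take all 400 nurse-hours → 200 still needed.
S11 (1.4): take the remaining 200 → done.
Cost = 750×0.3 + 400×0.4 + 400×0.9 + 200×1.4 = 1025.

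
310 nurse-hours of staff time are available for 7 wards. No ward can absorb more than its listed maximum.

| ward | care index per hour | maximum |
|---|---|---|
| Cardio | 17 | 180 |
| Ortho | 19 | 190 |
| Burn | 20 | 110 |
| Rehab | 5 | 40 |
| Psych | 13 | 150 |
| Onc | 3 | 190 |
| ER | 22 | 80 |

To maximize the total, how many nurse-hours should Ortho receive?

120

Order the wards by care index per hour: ER 22 > Burn 20 > Ortho 19 > Cardio 17 > Psych 13 > Rehab 5 > Onc 3.
Give ER 80 to hit its cap of 80 → 230 left.
Give Burn 110 to hit its cap of 110 → 120 left.
Only 120 left; Ortho takes them to reach 120.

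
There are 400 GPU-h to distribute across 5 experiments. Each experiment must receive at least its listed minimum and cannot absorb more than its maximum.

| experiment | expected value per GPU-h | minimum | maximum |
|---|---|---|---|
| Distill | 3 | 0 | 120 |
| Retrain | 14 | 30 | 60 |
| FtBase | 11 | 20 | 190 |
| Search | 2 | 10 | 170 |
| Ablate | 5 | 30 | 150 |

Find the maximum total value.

3650

Meeting every minimum uses 0+30+20+10+30 = 90 GPU-h, leaving 310.
Rank by expected value per GPU-h: Retrain 14 > FtBase 11 > Ablate 5 > Distill 3 > Search 2.
Retrain takes 30 more to reach its cap of 60 ; 280 left.
Give FtBase 170 more to hit its cap of 190 ; 110 left.
Ablate has room for 120 more but only 110 remain, so it gets 140.
Total = 14×60 + 11×190 + 2×10 + 5×140 = 3650.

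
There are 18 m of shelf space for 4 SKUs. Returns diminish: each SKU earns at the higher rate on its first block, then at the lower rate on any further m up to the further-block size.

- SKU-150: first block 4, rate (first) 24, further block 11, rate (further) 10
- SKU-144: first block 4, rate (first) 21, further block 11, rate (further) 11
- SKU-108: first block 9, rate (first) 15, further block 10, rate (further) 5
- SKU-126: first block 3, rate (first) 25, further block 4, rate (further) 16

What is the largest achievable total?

Treat each block as its own option and order by rate: SKU-126/T1 25 > SKU-150/T1 24 > SKU-144/T1 21 > SKU-126/T2 16 > SKU-108/T1 15 > SKU-144/T2 11 > SKU-150/T2 10 > SKU-108/T2 5.
Fill SKU-126 T1 block (3 at 25) — 15 left.
SKU-150 T1 at 24: fill all 4 — 11 left.
SKU-144 T1 at 21: fill all 4 — 7 left.
SKU-126/T2 (16): +4 — 3 left.
SKU-108 T1 at 15: only 3 left, fill 3.
Total = 25×3 + 24×4 + 21×4 + 16×4 + 15×3 = 364.

364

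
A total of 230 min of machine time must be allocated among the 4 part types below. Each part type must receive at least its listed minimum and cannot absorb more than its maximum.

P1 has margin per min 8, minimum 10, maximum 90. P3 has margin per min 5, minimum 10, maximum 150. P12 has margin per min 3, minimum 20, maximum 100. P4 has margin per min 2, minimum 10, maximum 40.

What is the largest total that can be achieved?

Meeting every minimum uses 10+10+20+10 = 50 min, leaving 180.
Order the part types by margin per min: P1 8 > P3 5 > P12 3 > P4 2.
Give P1 80 more to hit its cap of 90 ; 100 left.
P3 has room for 140 more but only 100 remain, so it gets 110.
Total = 8×90 + 5×110 + 3×20 + 2×10 = 1350.

1350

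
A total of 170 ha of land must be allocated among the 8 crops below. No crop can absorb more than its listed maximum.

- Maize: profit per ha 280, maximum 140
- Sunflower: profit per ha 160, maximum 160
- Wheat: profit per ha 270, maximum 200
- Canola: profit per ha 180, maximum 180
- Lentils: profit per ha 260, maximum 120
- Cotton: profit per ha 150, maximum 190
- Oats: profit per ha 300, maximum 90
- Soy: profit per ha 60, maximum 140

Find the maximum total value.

49400

Rank by profit per ha: Oats 300 > Maize 280 > Wheat 270 > Lentils 260 > Canola 180 > Sunflower 160 > Cotton 150 > Soy 60.
Oats takes 90 to reach its cap of 90 → 80 left.
Only 80 left; Maize takes them to reach 80.
Total = 280×80 + 300×90 = 49400.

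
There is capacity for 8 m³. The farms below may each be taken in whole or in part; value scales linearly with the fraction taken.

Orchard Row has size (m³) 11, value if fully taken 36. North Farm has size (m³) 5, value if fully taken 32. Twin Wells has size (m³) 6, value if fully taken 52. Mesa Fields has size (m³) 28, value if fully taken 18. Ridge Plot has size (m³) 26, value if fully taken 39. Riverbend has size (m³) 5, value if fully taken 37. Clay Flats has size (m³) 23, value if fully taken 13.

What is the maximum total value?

Sort by value density: Twin Wells 52/6≈8.67, Riverbend 37/5≈7.4, North Farm 32/5≈6.4, Orchard Row 36/11≈3.27, Ridge Plot 39/26≈1.5, Mesa Fields 18/28≈0.643, Clay Flats 13/23≈0.565.
Take all of Twin Wells (6 m³, value 52) — 2 m³ left.
Fill the last 2 m³ with part of Riverbend: 2/5 of it earns 14.8.
Total value = 66.8.

66.8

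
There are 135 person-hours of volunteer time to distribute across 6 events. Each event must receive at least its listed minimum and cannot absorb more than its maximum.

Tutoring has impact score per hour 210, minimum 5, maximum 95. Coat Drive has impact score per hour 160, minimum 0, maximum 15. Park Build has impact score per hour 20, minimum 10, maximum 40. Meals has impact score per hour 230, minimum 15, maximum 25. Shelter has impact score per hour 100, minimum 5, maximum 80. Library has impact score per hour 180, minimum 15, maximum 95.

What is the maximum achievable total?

25950

Meeting every minimum uses 5+0+10+15+5+15 = 50 person-hours, leaving 85.
Rank by impact score per hour: Meals 230 > Tutoring 210 > Library 180 > Coat Drive 160 > Shelter 100 > Park Build 20.
Meals takes 10 more to reach its cap of 25 → 75 left.
Only 75 left; Tutoring takes them to reach 80.
Total = 210×80 + 20×10 + 230×25 + 100×5 + 180×15 = 25950.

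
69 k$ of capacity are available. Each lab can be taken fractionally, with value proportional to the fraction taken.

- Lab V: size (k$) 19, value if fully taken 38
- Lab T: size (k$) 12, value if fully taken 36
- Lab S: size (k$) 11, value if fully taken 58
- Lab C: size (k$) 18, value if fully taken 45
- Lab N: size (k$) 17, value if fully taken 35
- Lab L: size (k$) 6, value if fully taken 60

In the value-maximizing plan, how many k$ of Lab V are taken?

5

Sort by value density: Lab L 60/6≈10, Lab S 58/11≈5.27, Lab T 36/12≈3, Lab C 45/18≈2.5, Lab N 35/17≈2.06, Lab V 38/19≈2.
All 6 k$ of Lab L fit (value 60) → 63 remain.
Lab S: take in full, 11 k$ for value 58 → 52 left.
Take all of Lab T (12 k$, value 36) → 40 k$ left.
Lab C: take in full, 18 k$ for value 45 → 22 left.
Lab N: take in full, 17 k$ for value 35 → 5 left.
Fill the last 5 k$ with part of Lab V: 5/19 of it earns 10.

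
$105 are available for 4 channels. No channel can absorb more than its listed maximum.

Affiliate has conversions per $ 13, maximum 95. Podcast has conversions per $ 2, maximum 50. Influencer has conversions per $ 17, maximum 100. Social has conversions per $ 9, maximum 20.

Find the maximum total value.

Highest conversions per $ first: Influencer 17 > Affiliate 13 > Social 9 > Podcast 2.
Give Influencer 100 to hit its cap of 100 — 5 left.
Affiliate: +5 (room for 95) → 5. Pool exhausted.
Total = 13×5 + 17×100 = 1765.

1765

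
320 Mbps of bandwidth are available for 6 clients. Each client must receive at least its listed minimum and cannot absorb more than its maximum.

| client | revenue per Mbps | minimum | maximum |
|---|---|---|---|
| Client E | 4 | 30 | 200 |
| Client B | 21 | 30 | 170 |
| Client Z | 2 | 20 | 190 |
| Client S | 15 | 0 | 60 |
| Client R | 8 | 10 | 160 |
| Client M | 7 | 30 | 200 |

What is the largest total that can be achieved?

Meeting every minimum uses 30+30+20+0+10+30 = 120 Mbps, leaving 200.
Highest revenue per Mbps first: Client B 21 > Client S 15 > Client R 8 > Client M 7 > Client E 4 > Client Z 2.
Give Client B 140 more to hit its cap of 170 — 60 left.
Client S: +60 to 60 (cap) — 0 left.
Total = 4×30 + 21×170 + 2×20 + 15×60 + 8×10 + 7×30 = 4920.

4920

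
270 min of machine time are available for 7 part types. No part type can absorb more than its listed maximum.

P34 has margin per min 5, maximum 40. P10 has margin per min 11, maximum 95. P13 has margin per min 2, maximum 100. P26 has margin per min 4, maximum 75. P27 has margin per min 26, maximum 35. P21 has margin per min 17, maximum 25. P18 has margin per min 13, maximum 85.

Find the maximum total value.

Order the part types by margin per min: P27 26 > P21 17 > P18 13 > P10 11 > P34 5 > P26 4 > P13 2.
P27: +35 to 35 (cap) — 235 left.
Give P21 25 to hit its cap of 25 — 210 left.
P18: +85 to 85 (cap) — 125 left.
P10 takes 95 to reach its cap of 95 — 30 left.
P34: +30 (room for 40) → 30. Pool exhausted.
Total = 5×30 + 11×95 + 26×35 + 17×25 + 13×85 = 3635.

3635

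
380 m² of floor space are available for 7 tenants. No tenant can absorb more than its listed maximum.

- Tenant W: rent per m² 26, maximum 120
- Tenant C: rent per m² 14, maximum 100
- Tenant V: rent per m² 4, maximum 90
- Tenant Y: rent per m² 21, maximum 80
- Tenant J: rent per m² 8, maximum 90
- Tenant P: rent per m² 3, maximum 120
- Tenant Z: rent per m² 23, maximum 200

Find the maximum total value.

Highest rent per m² first: Tenant W 26 > Tenant Z 23 > Tenant Y 21 > Tenant C 14 > Tenant J 8 > Tenant V 4 > Tenant P 3.
Tenant W takes 120 to reach its cap of 120 — 260 left.
Tenant Z: +200 to 200 (cap) — 60 left.
Only 60 left; Tenant Y takes them to reach 60.
Total = 26×120 + 21×60 + 23×200 = 8980.

8980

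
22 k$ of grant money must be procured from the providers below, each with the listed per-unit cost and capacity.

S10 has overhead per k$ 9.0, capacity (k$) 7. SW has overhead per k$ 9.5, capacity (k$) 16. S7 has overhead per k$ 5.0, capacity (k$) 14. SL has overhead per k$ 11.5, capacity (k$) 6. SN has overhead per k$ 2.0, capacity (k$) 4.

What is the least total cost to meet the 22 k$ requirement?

Cheapest first:
SN (2.0): use full 4 ; 18 k$ to go.
S7 (5.0): use full 14 ; 4 k$ to go.
S10 at 9.0: take 4 of its 7 ; requirement met.
SW, SL: unused.
Cost = 4×2.0 + 14×5.0 + 4×9.0 = 114.

114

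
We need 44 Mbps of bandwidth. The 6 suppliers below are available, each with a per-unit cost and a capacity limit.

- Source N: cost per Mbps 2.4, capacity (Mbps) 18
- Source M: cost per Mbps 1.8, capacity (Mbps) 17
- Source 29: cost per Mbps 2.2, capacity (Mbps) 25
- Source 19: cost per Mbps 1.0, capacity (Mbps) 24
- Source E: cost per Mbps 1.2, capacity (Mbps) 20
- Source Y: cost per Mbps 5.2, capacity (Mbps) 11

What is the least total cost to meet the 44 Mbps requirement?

48

Cheapest first:
Source 19 (1.0): use full 24 ; 20 Mbps to go.
Take 20 from Source E at 1.2 ; need 0 more.
Source M, Source 29, Source N, Source Y: unused.
Cost = 24×1.0 + 20×1.2 = 48.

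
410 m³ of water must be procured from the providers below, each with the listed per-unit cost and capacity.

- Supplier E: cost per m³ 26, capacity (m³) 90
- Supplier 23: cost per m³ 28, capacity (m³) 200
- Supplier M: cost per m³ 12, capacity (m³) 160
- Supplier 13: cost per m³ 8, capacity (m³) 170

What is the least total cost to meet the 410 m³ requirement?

Cheapest first:
Take 170 from Supplier 13 at 8 → need 240 more.
Take 160 from Supplier M at 12 → need 80 more.
Supplier E at 26: take 80 of its 90 → requirement met.
Supplier 23: unused.
Cost = 170×8 + 160×12 + 80×26 = 5360.

5360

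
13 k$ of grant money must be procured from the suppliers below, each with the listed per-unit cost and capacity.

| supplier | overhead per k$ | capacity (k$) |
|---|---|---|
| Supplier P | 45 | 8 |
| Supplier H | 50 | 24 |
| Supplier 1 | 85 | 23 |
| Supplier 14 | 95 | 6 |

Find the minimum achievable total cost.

610

Fill from the cheapest supplier first.
Take 8 from Supplier P at 45 — need 5 more.
Supplier H (50): take the remaining 5 — done.
Supplier 1, Supplier 14: unused.
Cost = 8×45 + 5×50 = 610.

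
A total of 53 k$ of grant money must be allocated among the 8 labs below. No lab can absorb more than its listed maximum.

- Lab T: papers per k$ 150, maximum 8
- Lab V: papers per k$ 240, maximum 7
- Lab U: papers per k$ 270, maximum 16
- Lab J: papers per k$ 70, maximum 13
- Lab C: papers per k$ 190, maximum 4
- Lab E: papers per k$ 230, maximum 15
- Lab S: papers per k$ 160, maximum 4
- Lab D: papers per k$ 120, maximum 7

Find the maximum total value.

11900

Rank by papers per k$: Lab U 270 > Lab V 240 > Lab E 230 > Lab C 190 > Lab S 160 > Lab T 150 > Lab D 120 > Lab J 70.
Give Lab U 16 to hit its cap of 16 ; 37 left.
Lab V takes 7 to reach its cap of 7 ; 30 left.
Lab E: +15 to 15 (cap) ; 15 left.
Give Lab C 4 to hit its cap of 4 ; 11 left.
Lab S: +4 to 4 (cap) ; 7 left.
Only 7 left; Lab T takes them to reach 7.
Total = 150×7 + 240×7 + 270×16 + 190×4 + 230×15 + 160×4 = 11900.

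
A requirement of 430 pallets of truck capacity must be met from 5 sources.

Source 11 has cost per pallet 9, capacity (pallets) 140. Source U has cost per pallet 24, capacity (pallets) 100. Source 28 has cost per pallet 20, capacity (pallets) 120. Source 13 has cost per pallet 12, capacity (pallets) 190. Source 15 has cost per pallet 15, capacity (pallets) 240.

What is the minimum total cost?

Fill from the cheapest source first.
Source 11 (9): use full 140 ; 290 pallets to go.
Source 13 at 12: take all 190 pallets ; 100 still needed.
Take 100 from Source 15 at 15 to finish.
Source 28, Source U: unused.
Cost = 140×9 + 190×12 + 100×15 = 5040.

5040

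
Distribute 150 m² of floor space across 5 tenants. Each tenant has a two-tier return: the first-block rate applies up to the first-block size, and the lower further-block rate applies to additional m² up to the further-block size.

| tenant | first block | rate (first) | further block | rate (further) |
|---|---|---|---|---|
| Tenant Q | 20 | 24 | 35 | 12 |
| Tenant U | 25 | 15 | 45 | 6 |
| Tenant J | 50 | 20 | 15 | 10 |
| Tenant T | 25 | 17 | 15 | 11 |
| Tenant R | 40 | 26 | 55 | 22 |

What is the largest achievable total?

Treat each block as its own option and order by rate: Tenant R/first 26 > Tenant Q/first 24 > Tenant R/second 22 > Tenant J/first 20 > Tenant T/first 17 > Tenant U/first 15 > Tenant Q/second 12 > Tenant T/second 11 > Tenant J/second 10 > Tenant U/second 6.
Tenant R first at 26: fill all 40 → 110 left.
Tenant Q/first (24): +20 → 90 left.
Fill Tenant R second block (55 at 22) → 35 left.
Tenant J/first: +35 of 50 at 20; pool empty.
Total = 26×40 + 24×20 + 22×55 + 20×35 = 3430.

3430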